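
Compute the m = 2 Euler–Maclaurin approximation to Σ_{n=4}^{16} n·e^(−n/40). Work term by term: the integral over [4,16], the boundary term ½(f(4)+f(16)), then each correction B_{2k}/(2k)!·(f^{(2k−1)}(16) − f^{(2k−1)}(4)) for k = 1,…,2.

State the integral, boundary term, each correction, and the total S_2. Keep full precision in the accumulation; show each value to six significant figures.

Integral: ∫_4^16 x·e^(−x/40) dx = 90.9970.
Boundary: ½(f(4) + f(16)) = ½(3.61935 + 10.7251) = 7.17224.
So far: 98.1692.
k=1: B_{2}/(2)! × [f^{(1)}(16) − f^{(1)}(4)] = 1/12 × (0.402192 − 0.814354) = -0.0343468.
Running total after k=1: 98.1348.
k=2: B_{4}/(4)! × [f^{(3)}(16) − f^{(3)}(4)] = −1/720 × (0.00108927 − 0.00164002) = 7.64927e-07.

S_2 ≈ 98.1348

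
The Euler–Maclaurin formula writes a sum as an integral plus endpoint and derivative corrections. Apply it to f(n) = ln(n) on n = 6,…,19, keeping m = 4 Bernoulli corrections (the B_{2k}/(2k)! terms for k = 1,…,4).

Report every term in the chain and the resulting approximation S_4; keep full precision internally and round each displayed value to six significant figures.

∫_6^19 ln(x) dx evaluates to 32.1938.
½[f(6) + f(19)] = ½[1.79176 + 2.94444] = 2.36810.
Running total after boundary: 34.5619.
k=1: B_{2}/(2)! × [f^{(1)}(19) − f^{(1)}(6)] = 1/12 × (0.0526316 − 0.166667) = -0.00950292.
Running total after k=1: 34.5524.
k=2: B_{4}/(4)! × [f^{(3)}(19) − f^{(3)}(6)] = −1/720 × (0.000291588 − 0.00925926) = 1.24551e-05.
Running total after k=2: 34.5524.
k=3: B_{6}/(6)! × [f^{(5)}(19) − f^{(5)}(6)] = 1/30240 × (9.69267e-06 − 0.00308642) = -1.01744e-07.
Running total after k=3: 34.5524.
k=4: B_{8}/(8)! × [f^{(7)}(19) − f^{(7)}(6)] = −1/1209600 × (8.05485e-07 − 0.00257202) = 2.12567e-09.

S_4 ≈ 34.5524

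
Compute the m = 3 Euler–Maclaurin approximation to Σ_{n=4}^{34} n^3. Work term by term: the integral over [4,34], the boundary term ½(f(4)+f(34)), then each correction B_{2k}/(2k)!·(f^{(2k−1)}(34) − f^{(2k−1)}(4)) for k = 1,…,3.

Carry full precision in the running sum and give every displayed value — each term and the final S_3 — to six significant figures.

S_3 ≈ 353989

The integral term ∫_4^34 x^3 dx = 334020.
½[f(4) + f(34)] = ½[64.0000 + 39304.0] = 19684.0.
Integral + boundary = 353704.
Correction k=1: B_{2}/2! · (f^{(1)}(34) − f^{(1)}(4)) = 1/12 · (3468.00 − 48.0000) = 285.000.
After k=1: 353989.
Correction k=2: B_{4}/4! · (f^{(3)}(34) − f^{(3)}(4)) = −1/720 · (6.00000 − 6.00000) = 0.00000.
After k=2: 353989.
Correction k=3: B_{6}/6! · (f^{(5)}(34) − f^{(5)}(4)) = 1/30240 · (0.00000 − 0.00000) = 0.00000.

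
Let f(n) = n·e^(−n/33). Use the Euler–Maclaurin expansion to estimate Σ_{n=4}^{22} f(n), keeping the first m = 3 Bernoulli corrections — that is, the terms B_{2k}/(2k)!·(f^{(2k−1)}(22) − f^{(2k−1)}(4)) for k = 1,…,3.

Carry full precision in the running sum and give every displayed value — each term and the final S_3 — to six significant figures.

Integral: ∫_4^22 x·e^(−x/33) dx = 149.766.
Boundary: ½(f(4) + f(22)) = ½(3.54338 + 11.2952) = 7.41928.
Integral + boundary = 157.185.
k=1: B_{2}/(2)! × [f^{(1)}(22) − f^{(1)}(4)] = 1/12 × (0.171139 − 0.778471) = -0.0506110.
Partial sum through k=1: 157.135.
k=2: B_{4}/(4)! × [f^{(3)}(22) − f^{(3)}(4)] = −1/720 × (0.00110007 − 0.00234175) = 1.72456e-06.
Partial sum through k=2: 157.135.
k=3: B_{6}/(6)! × [f^{(5)}(22) − f^{(5)}(4)] = 1/30240 × (1.87602e-06 − 3.64430e-06) = -5.84751e-11.

S_3 ≈ 157.135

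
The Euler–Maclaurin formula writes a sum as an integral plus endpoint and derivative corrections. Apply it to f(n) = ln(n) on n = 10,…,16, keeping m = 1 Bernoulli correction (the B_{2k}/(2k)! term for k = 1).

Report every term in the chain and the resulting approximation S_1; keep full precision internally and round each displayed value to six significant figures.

Integral: ∫_10^16 ln(x) dx = 15.3356.
Boundary: ½(f(10) + f(16)) = ½(2.30259 + 2.77259) = 2.53759.
Running total after boundary: 17.8732.
Correction k=1: B_{2}/2! · (f^{(1)}(16) − f^{(1)}(10)) = 1/12 · (0.0625000 − 0.100000) = -0.00312500.

S_1 ≈ 17.8700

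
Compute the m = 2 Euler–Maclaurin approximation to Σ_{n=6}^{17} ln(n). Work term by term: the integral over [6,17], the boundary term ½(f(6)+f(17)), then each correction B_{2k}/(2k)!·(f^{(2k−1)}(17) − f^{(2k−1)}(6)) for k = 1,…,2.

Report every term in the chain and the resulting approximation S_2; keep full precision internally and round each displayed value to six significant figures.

Integral: ∫_6^17 ln(x) dx = 26.4141.
Endpoint term: (f(6) + f(17))/2 = (1.79176 + 2.83321)/2 = 2.31249.
Integral + boundary = 28.7266.
k=1: B_{2}/(2)! × [f^{(1)}(17) − f^{(1)}(6)] = 1/12 × (0.0588235 − 0.166667) = -0.00898693.
After k=1: 28.7176.
k=2: B_{4}/(4)! × [f^{(3)}(17) − f^{(3)}(6)] = −1/720 × (0.000407083 − 0.00925926) = 1.22947e-05.

S_2 ≈ 28.7176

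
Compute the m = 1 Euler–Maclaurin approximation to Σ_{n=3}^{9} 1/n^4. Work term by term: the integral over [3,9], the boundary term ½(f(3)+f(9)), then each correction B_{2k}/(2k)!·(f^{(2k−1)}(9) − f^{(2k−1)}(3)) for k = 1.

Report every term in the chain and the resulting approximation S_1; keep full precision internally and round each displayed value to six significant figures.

∫_3^9 1/x^4 dx evaluates to 0.0118884.
Endpoint term: (f(3) + f(9))/2 = (0.0123457 + 0.000152416)/2 = 0.00624905.
Integral + boundary = 0.0181375.
Order-1 term: 1/12 · (-6.77404e-05 − (-0.0164609)) = 0.00136610.

S_1 ≈ 0.0195036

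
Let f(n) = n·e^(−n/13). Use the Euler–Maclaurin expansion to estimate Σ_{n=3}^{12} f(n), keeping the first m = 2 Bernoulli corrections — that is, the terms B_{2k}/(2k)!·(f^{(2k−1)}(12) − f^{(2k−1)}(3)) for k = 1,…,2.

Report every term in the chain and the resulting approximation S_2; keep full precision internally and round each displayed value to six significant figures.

S_2 ≈ 39.5414

∫_3^12 x·e^(−x/13) dx evaluates to 36.0151.
½[f(3) + f(12)] = ½[2.38177 + 4.76754] = 3.57465.
Integral + boundary = 39.5898.
k=1: B_{2}/(2)! × [f^{(1)}(12) − f^{(1)}(3)] = 1/12 × (0.0305611 − 0.610710) = -0.0483457.
Partial sum through k=1: 39.5414.
k=2: B_{4}/(4)! × [f^{(3)}(12) − f^{(3)}(3)] = −1/720 × (0.00488255 − 0.0130092) = 1.12870e-05.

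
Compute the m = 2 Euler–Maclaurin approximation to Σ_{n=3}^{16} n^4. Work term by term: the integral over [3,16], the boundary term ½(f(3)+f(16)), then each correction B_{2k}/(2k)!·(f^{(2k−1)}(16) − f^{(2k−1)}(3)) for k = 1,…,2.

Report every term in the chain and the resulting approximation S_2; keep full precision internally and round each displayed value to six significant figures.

S_2 ≈ 243831

∫_3^16 x^4 dx evaluates to 209667.
Endpoint term: (f(3) + f(16))/2 = (81.0000 + 65536.0)/2 = 32808.5.
Integral + boundary = 242475.
Order-1 term: 1/12 · (16384.0 − 108.000) = 1356.33.
Running total after k=1: 243831.
Order-2 term: −1/720 · (384.000 − 72.0000) = -0.433333.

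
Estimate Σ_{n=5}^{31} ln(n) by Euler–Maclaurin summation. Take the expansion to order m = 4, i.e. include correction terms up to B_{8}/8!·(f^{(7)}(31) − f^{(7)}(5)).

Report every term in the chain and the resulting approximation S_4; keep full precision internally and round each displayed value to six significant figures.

S_4 ≈ 74.9142

Integral: ∫_5^31 ln(x) dx = 72.4064.
Endpoint term: (f(5) + f(31))/2 = (1.60944 + 3.43399)/2 = 2.52171.
So far: 74.9281.
Correction k=1: B_{2}/2! · (f^{(1)}(31) − f^{(1)}(5)) = 1/12 · (0.0322581 − 0.200000) = -0.0139785.
Partial sum through k=1: 74.9141.
Correction k=2: B_{4}/4! · (f^{(3)}(31) − f^{(3)}(5)) = −1/720 · (6.71344e-05 − 0.0160000) = 2.21290e-05.
Partial sum through k=2: 74.9142.
Correction k=3: B_{6}/6! · (f^{(5)}(31) − f^{(5)}(5)) = 1/30240 · (8.38306e-07 − 0.00768000) = -2.53941e-07.
Partial sum through k=3: 74.9142.
Correction k=4: B_{8}/8! · (f^{(7)}(31) − f^{(7)}(5)) = −1/1209600 · (2.61698e-08 − 0.00921600) = 7.61903e-09.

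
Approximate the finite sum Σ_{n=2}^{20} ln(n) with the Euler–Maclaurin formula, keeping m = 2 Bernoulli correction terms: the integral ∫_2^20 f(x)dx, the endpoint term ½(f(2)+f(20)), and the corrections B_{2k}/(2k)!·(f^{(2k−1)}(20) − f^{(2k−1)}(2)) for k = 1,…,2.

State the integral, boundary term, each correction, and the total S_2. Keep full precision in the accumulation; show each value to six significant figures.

S_2 ≈ 42.3356

Integral: ∫_2^20 ln(x) dx = 40.5284.
Boundary: ½(f(2) + f(20)) = ½(0.693147 + 2.99573) = 1.84444.
So far: 42.3728.
k=1: B_{2}/(2)! × [f^{(1)}(20) − f^{(1)}(2)] = 1/12 × (0.0500000 − 0.500000) = -0.0375000.
After k=1: 42.3353.
k=2: B_{4}/(4)! × [f^{(3)}(20) − f^{(3)}(2)] = −1/720 × (0.000250000 − 0.250000) = 0.000346875.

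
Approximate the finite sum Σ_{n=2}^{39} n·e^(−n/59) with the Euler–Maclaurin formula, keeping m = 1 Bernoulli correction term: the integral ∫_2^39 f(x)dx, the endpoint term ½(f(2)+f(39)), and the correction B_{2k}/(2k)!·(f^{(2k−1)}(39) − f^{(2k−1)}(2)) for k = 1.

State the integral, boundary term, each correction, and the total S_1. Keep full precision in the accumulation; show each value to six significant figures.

S_1 ≈ 504.620

∫_2^39 x·e^(−x/59) dx evaluates to 493.648.
½[f(2) + f(39)] = ½[1.93334 + 20.1367] = 11.0350.
Running total after boundary: 504.683.
Order-1 term: 1/12 · (0.175026 − 0.933901) = -0.0632396.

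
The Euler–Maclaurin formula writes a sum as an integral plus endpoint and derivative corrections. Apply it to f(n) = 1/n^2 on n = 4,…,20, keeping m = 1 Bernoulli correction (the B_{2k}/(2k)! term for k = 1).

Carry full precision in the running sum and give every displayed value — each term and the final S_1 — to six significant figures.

The integral term ∫_4^20 1/x^2 dx = 0.200000.
Endpoint term: (f(4) + f(20))/2 = (0.0625000 + 0.00250000)/2 = 0.0325000.
Running total after boundary: 0.232500.
k=1: B_{2}/(2)! × [f^{(1)}(20) − f^{(1)}(4)] = 1/12 × (-0.000250000 − (-0.0312500)) = 0.00258333.

S_1 ≈ 0.235083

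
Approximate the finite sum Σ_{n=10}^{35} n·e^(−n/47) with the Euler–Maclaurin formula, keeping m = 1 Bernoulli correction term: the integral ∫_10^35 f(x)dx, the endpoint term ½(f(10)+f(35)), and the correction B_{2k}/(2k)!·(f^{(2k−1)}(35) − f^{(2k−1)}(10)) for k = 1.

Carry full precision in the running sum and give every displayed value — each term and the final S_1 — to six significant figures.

The integral term ∫_10^35 x·e^(−x/47) dx = 335.347.
½[f(10) + f(35)] = ½[8.08345 + 16.6210] = 12.3522.
Integral + boundary = 347.699.
Order-1 term: 1/12 · (0.121247 − 0.636357) = -0.0429258.

S_1 ≈ 347.656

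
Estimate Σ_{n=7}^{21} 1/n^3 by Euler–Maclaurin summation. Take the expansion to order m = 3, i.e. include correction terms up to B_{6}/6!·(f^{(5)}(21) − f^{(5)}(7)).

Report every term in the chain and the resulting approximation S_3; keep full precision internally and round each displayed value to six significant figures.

Integral: ∫_7^21 1/x^3 dx = 0.00907029.
½[f(7) + f(21)] = ½[0.00291545 + 0.000107980] = 0.00151172.
Integral + boundary = 0.0105820.
Correction k=1: B_{2}/2! · (f^{(1)}(21) − f^{(1)}(7)) = 1/12 · (-1.54257e-05 − (-0.00124948)) = 0.000102838.
Running total after k=1: 0.0106848.
Correction k=2: B_{4}/4! · (f^{(3)}(21) − f^{(3)}(7)) = −1/720 · (-6.99577e-07 − (-0.000509992)) = -7.07350e-07.
Running total after k=2: 0.0106841.
Correction k=3: B_{6}/6! · (f^{(5)}(21) − f^{(5)}(7)) = 1/30240 · (-6.66264e-08 − (-0.000437136)) = 1.44533e-08.

S_3 ≈ 0.0106842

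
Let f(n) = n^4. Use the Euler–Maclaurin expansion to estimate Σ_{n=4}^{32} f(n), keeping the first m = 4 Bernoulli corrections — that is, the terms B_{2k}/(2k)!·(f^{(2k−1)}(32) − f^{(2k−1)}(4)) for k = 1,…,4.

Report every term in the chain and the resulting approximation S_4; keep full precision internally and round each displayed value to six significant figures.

S_4 ≈ 7.24600e+06

The integral term ∫_4^32 x^4 dx = 6.71068e+06.
Endpoint term: (f(4) + f(32))/2 = (256.000 + 1.04858e+06)/2 = 524416.
So far: 7.23510e+06.
k=1: B_{2}/(2)! × [f^{(1)}(32) − f^{(1)}(4)] = 1/12 × (131072 − 256.000) = 10901.3.
Running total after k=1: 7.24600e+06.
k=2: B_{4}/(4)! × [f^{(3)}(32) − f^{(3)}(4)] = −1/720 × (768.000 − 96.0000) = -0.933333.
Running total after k=2: 7.24600e+06.
k=3: B_{6}/(6)! × [f^{(5)}(32) − f^{(5)}(4)] = 1/30240 × (0.00000 − 0.00000) = 0.00000.
Running total after k=3: 7.24600e+06.
k=4: B_{8}/(8)! × [f^{(7)}(32) − f^{(7)}(4)] = −1/1209600 × (0.00000 − 0.00000) = 0.00000.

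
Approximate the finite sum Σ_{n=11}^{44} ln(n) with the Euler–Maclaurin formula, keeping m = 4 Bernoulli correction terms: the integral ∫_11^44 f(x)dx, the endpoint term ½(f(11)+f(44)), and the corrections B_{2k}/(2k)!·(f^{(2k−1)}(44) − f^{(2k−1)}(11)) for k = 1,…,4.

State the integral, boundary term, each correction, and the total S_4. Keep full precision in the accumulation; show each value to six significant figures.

S_4 ≈ 110.213

Integral: ∫_11^44 ln(x) dx = 107.127.
Endpoint term: (f(11) + f(44))/2 = (2.39790 + 3.78419)/2 = 3.09104.
So far: 110.219.
k=1: B_{2}/(2)! × [f^{(1)}(44) − f^{(1)}(11)] = 1/12 × (0.0227273 − 0.0909091) = -0.00568182.
After k=1: 110.213.
k=2: B_{4}/(4)! × [f^{(3)}(44) − f^{(3)}(11)] = −1/720 × (2.34786e-05 − 0.00150263) = 2.05438e-06.
After k=2: 110.213.
k=3: B_{6}/(6)! × [f^{(5)}(44) − f^{(5)}(11)] = 1/30240 × (1.45528e-07 − 0.000149021) = -4.92313e-09.
After k=3: 110.213.
k=4: B_{8}/(8)! × [f^{(7)}(44) − f^{(7)}(11)] = −1/1209600 × (2.25509e-09 − 3.69474e-05) = 3.05433e-11.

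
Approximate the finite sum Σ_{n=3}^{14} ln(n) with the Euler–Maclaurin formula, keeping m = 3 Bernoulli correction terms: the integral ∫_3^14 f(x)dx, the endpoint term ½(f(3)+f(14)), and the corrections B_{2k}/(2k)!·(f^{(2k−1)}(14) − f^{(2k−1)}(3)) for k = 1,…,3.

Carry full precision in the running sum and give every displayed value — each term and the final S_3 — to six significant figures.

S_3 ≈ 24.4981

The integral term ∫_3^14 ln(x) dx = 22.6510.
Endpoint term: (f(3) + f(14))/2 = (1.09861 + 2.63906)/2 = 1.86883.
So far: 24.5198.
k=1: B_{2}/(2)! × [f^{(1)}(14) − f^{(1)}(3)] = 1/12 × (0.0714286 − 0.333333) = -0.0218254.
After k=1: 24.4980.
k=2: B_{4}/(4)! × [f^{(3)}(14) − f^{(3)}(3)] = −1/720 × (0.000728863 − 0.0740741) = 0.000101868.
After k=2: 24.4981.
k=3: B_{6}/(6)! × [f^{(5)}(14) − f^{(5)}(3)] = 1/30240 × (4.46243e-05 − 0.0987654) = -3.26458e-06.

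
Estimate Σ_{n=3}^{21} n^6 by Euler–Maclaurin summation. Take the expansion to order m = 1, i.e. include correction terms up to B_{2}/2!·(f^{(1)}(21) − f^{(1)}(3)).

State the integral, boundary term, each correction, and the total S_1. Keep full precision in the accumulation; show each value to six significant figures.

S_1 ≈ 3.02223e+08

∫_3^21 x^6 dx evaluates to 2.57298e+08.
½[f(3) + f(21)] = ½[729.000 + 8.57661e+07] = 4.28834e+07.
Running total after boundary: 3.00181e+08.
k=1: B_{2}/(2)! × [f^{(1)}(21) − f^{(1)}(3)] = 1/12 × (2.45046e+07 − 1458.00) = 2.04193e+06.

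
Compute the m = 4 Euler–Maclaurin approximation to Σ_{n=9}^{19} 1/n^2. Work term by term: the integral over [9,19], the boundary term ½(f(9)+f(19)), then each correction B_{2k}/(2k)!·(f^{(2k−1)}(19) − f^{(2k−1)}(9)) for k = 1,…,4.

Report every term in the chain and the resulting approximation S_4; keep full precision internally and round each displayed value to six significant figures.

S_4 ≈ 0.0662412

Integral: ∫_9^19 1/x^2 dx = 0.0584795.
Boundary: ½(f(9) + f(19)) = ½(0.0123457 + 0.00277008) = 0.00755788.
Running total after boundary: 0.0660374.
Order-1 term: 1/12 · (-0.000291588 − (-0.00274348)) = 0.000204325.
Partial sum through k=1: 0.0662417.
Order-2 term: −1/720 · (-9.69267e-06 − (-0.000406442)) = -5.51041e-07.
Partial sum through k=2: 0.0662412.
Order-3 term: 1/30240 · (-8.05485e-07 − (-0.000150534)) = 4.95134e-09.
Partial sum through k=3: 0.0662412.
Order-4 term: −1/1209600 · (-1.24951e-07 − (-0.000104073)) = -8.59359e-11.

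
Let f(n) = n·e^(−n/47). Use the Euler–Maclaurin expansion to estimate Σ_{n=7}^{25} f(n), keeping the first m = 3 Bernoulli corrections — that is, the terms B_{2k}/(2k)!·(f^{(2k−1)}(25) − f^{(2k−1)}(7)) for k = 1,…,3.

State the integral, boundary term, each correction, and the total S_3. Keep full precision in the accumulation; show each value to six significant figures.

S_3 ≈ 209.094

Integral: ∫_7^25 x·e^(−x/47) dx = 198.773.
Boundary: ½(f(7) + f(25)) = ½(6.03137 + 14.6870) = 10.3592.
Integral + boundary = 209.132.
k=1: B_{2}/(2)! × [f^{(1)}(25) − f^{(1)}(7)] = 1/12 × (0.274990 − 0.733297) = -0.0381922.
After k=1: 209.094.
k=2: B_{4}/(4)! × [f^{(3)}(25) − f^{(3)}(7)] = −1/720 × (0.000656382 − 0.00111206) = 6.32889e-07.
After k=2: 209.094.
k=3: B_{6}/(6)! × [f^{(5)}(25) − f^{(5)}(7)] = 1/30240 × (5.37926e-07 − 8.56571e-07) = -1.05372e-11.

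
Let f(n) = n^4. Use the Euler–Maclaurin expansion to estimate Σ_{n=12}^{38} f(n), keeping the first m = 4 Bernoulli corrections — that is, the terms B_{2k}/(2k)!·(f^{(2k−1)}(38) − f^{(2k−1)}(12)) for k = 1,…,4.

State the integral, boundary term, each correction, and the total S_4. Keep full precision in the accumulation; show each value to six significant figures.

Integral: ∫_12^38 x^4 dx = 1.57973e+07.
Endpoint term: (f(12) + f(38))/2 = (20736.0 + 2.08514e+06)/2 = 1.05294e+06.
So far: 1.68502e+07.
k=1: B_{2}/(2)! × [f^{(1)}(38) − f^{(1)}(12)] = 1/12 × (219488 − 6912.00) = 17714.7.
After k=1: 1.68679e+07.
k=2: B_{4}/(4)! × [f^{(3)}(38) − f^{(3)}(12)] = −1/720 × (912.000 − 288.000) = -0.866667.
After k=2: 1.68679e+07.
k=3: B_{6}/(6)! × [f^{(5)}(38) − f^{(5)}(12)] = 1/30240 × (0.00000 − 0.00000) = 0.00000.
After k=3: 1.68679e+07.
k=4: B_{8}/(8)! × [f^{(7)}(38) − f^{(7)}(12)] = −1/1209600 × (0.00000 − 0.00000) = 0.00000.

S_4 ≈ 1.68679e+07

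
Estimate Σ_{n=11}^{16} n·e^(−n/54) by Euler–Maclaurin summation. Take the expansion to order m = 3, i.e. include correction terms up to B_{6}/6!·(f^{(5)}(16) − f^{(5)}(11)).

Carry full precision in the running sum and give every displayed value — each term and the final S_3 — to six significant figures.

∫_11^16 x·e^(−x/54) dx evaluates to 52.4376.
½[f(11) + f(16)] = ½[8.97274 + 11.8971] = 10.4349.
Running total after boundary: 62.8725.
Correction k=1: B_{2}/2! · (f^{(1)}(16) − f^{(1)}(11)) = 1/12 · (0.523251 − 0.649542) = -0.0105243.
After k=1: 62.8620.
Correction k=2: B_{4}/4! · (f^{(3)}(16) − f^{(3)}(11)) = −1/720 · (0.000689432 − 0.000782219) = 1.28870e-07.
After k=2: 62.8620.
Correction k=3: B_{6}/6! · (f^{(5)}(16) − f^{(5)}(11)) = 1/30240 · (4.11325e-07 − 4.60112e-07) = -1.61333e-12.

S_3 ≈ 62.8620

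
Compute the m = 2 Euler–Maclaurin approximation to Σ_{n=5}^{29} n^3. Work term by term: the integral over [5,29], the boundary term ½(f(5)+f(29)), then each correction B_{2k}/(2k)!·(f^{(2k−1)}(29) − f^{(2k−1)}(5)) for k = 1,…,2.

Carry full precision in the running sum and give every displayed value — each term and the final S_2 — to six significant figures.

S_2 ≈ 189125

The integral term ∫_5^29 x^3 dx = 176664.
½[f(5) + f(29)] = ½[125.000 + 24389.0] = 12257.0.
Integral + boundary = 188921.
Order-1 term: 1/12 · (2523.00 − 75.0000) = 204.000.
Running total after k=1: 189125.
Order-2 term: −1/720 · (6.00000 − 6.00000) = 0.00000.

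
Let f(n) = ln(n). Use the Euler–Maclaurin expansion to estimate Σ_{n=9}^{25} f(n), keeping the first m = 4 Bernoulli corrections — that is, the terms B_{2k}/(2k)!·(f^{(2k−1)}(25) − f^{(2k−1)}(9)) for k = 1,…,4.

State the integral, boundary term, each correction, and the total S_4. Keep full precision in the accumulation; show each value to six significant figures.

The integral term ∫_9^25 ln(x) dx = 44.6969.
Boundary: ½(f(9) + f(25)) = ½(2.19722 + 3.21888) = 2.70805.
So far: 47.4049.
Correction k=1: B_{2}/2! · (f^{(1)}(25) − f^{(1)}(9)) = 1/12 · (0.0400000 − 0.111111) = -0.00592593.
Running total after k=1: 47.3990.
Correction k=2: B_{4}/4! · (f^{(3)}(25) − f^{(3)}(9)) = −1/720 · (0.000128000 − 0.00274348) = 3.63262e-06.
Running total after k=2: 47.3990.
Correction k=3: B_{6}/6! · (f^{(5)}(25) − f^{(5)}(9)) = 1/30240 · (2.45760e-06 − 0.000406442) = -1.33593e-08.
Running total after k=3: 47.3990.
Correction k=4: B_{8}/8! · (f^{(7)}(25) − f^{(7)}(9)) = −1/1209600 · (1.17965e-07 − 0.000150534) = 1.24352e-10.

S_4 ≈ 47.3990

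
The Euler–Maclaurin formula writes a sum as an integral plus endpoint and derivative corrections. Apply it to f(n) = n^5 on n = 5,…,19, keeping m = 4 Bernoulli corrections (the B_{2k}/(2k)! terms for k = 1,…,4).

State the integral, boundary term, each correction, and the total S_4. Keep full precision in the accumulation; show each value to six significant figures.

S_4 ≈ 9.13200e+06

Integral: ∫_5^19 x^5 dx = 7.83838e+06.
Boundary: ½(f(5) + f(19)) = ½(3125.00 + 2.47610e+06) = 1.23961e+06.
Running total after boundary: 9.07799e+06.
k=1: B_{2}/(2)! × [f^{(1)}(19) − f^{(1)}(5)] = 1/12 × (651605 − 3125.00) = 54040.0.
After k=1: 9.13203e+06.
k=2: B_{4}/(4)! × [f^{(3)}(19) − f^{(3)}(5)] = −1/720 × (21660.0 − 1500.00) = -28.0000.
After k=2: 9.13200e+06.
k=3: B_{6}/(6)! × [f^{(5)}(19) − f^{(5)}(5)] = 1/30240 × (120.000 − 120.000) = 0.00000.
After k=3: 9.13200e+06.
k=4: B_{8}/(8)! × [f^{(7)}(19) − f^{(7)}(5)] = −1/1209600 × (0.00000 − 0.00000) = 0.00000.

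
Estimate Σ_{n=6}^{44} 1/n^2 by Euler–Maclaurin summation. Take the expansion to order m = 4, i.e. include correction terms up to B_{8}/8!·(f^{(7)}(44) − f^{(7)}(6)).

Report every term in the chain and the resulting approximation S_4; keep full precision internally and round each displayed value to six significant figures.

Integral: ∫_6^44 1/x^2 dx = 0.143939.
Endpoint term: (f(6) + f(44))/2 = (0.0277778 + 0.000516529)/2 = 0.0141472.
Running total after boundary: 0.158087.
k=1: B_{2}/(2)! × [f^{(1)}(44) − f^{(1)}(6)] = 1/12 × (-2.34786e-05 − (-0.00925926)) = 0.000769648.
Partial sum through k=1: 0.158856.
k=2: B_{4}/(4)! × [f^{(3)}(44) − f^{(3)}(6)] = −1/720 × (-1.45528e-07 − (-0.00308642)) = -4.28649e-06.
Partial sum through k=2: 0.158852.
k=3: B_{6}/(6)! × [f^{(5)}(44) − f^{(5)}(6)] = 1/30240 × (-2.25509e-09 − (-0.00257202)) = 8.50534e-08.
Partial sum through k=3: 0.158852.
k=4: B_{8}/(8)! × [f^{(7)}(44) − f^{(7)}(6)] = −1/1209600 × (-6.52299e-11 − (-0.00400091)) = -3.30763e-09.

S_4 ≈ 0.158852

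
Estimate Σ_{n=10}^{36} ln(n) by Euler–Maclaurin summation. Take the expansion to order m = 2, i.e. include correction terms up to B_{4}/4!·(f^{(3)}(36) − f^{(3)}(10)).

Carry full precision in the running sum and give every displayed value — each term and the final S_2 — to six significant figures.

∫_10^36 ln(x) dx evaluates to 79.9808.
Endpoint term: (f(10) + f(36))/2 = (2.30259 + 3.58352)/2 = 2.94305.
So far: 82.9239.
k=1: B_{2}/(2)! × [f^{(1)}(36) − f^{(1)}(10)] = 1/12 × (0.0277778 − 0.100000) = -0.00601852.
Running total after k=1: 82.9179.
k=2: B_{4}/(4)! × [f^{(3)}(36) − f^{(3)}(10)] = −1/720 × (4.28669e-05 − 0.00200000) = 2.71824e-06.

S_2 ≈ 82.9179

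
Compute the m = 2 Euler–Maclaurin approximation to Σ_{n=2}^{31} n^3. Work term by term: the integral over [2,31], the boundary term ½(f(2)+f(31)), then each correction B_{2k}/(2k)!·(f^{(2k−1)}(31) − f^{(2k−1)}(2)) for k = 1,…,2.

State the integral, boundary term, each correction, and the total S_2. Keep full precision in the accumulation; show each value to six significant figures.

S_2 ≈ 246015

The integral term ∫_2^31 x^3 dx = 230876.
½[f(2) + f(31)] = ½[8.00000 + 29791.0] = 14899.5.
So far: 245776.
Order-1 term: 1/12 · (2883.00 − 12.0000) = 239.250.
After k=1: 246015.
Order-2 term: −1/720 · (6.00000 − 6.00000) = 0.00000.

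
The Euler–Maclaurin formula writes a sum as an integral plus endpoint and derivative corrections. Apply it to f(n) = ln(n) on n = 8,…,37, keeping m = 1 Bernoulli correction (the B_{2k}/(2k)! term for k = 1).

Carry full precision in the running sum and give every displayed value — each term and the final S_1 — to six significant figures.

S_1 ≈ 90.8054

∫_8^37 ln(x) dx evaluates to 87.9684.
Endpoint term: (f(8) + f(37))/2 = (2.07944 + 3.61092)/2 = 2.84518.
So far: 90.8136.
Correction k=1: B_{2}/2! · (f^{(1)}(37) − f^{(1)}(8)) = 1/12 · (0.0270270 − 0.125000) = -0.00816441.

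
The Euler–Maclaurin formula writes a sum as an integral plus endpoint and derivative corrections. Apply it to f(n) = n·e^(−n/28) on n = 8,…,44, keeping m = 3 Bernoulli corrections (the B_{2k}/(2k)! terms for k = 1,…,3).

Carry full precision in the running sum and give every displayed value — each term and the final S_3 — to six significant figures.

S_3 ≈ 346.191

The integral term ∫_8^44 x·e^(−x/28) dx = 338.669.
Endpoint term: (f(8) + f(44))/2 = (6.01182 + 9.14092)/2 = 7.57637.
So far: 346.245.
Order-1 term: 1/12 · (-0.118713 − 0.536769) = -0.0546236.
Running total after k=1: 346.191.
Order-2 term: −1/720 · (0.000378550 − 0.00260169) = 3.08769e-06.
Running total after k=2: 346.191.
Order-3 term: 1/30240 · (1.15883e-06 − 5.76368e-06) = -1.52277e-10.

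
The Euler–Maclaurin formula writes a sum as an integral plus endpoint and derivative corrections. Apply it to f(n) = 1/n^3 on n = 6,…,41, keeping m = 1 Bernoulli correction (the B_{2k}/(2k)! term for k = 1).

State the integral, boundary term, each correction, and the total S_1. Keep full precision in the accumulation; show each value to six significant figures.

S_1 ≈ 0.0161063

Integral: ∫_6^41 1/x^3 dx = 0.0135914.
Boundary: ½(f(6) + f(41)) = ½(0.00462963 + 1.45094e-05) = 0.00232207.
Running total after boundary: 0.0159135.
Order-1 term: 1/12 · (-1.06166e-06 − (-0.00231481)) = 0.000192813.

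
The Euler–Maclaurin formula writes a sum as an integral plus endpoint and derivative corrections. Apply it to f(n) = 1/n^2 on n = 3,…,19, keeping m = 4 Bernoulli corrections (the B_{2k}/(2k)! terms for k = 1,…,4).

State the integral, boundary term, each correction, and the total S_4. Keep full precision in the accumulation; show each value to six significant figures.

S_4 ≈ 0.343663

The integral term ∫_3^19 1/x^2 dx = 0.280702.
Endpoint term: (f(3) + f(19))/2 = (0.111111 + 0.00277008)/2 = 0.0569406.
Running total after boundary: 0.337642.
Correction k=1: B_{2}/2! · (f^{(1)}(19) − f^{(1)}(3)) = 1/12 · (-0.000291588 − (-0.0740741)) = 0.00614854.
Running total after k=1: 0.343791.
Correction k=2: B_{4}/4! · (f^{(3)}(19) − f^{(3)}(3)) = −1/720 · (-9.69267e-06 − (-0.0987654)) = -0.000137161.
Running total after k=2: 0.343654.
Correction k=3: B_{6}/6! · (f^{(5)}(19) − f^{(5)}(3)) = 1/30240 · (-8.05485e-07 − (-0.329218)) = 1.08868e-05.
Running total after k=3: 0.343665.
Correction k=4: B_{8}/8! · (f^{(7)}(19) − f^{(7)}(3)) = −1/1209600 · (-1.24951e-07 − (-2.04847)) = -1.69351e-06.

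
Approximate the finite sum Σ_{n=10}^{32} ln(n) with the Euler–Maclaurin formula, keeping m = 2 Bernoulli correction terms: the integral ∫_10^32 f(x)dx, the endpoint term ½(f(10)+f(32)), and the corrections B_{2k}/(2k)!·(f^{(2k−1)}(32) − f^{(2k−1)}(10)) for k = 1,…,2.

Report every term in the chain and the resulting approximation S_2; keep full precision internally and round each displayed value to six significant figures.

S_2 ≈ 68.7561

Integral: ∫_10^32 ln(x) dx = 65.8777.
½[f(10) + f(32)] = ½[2.30259 + 3.46574] = 2.88416.
Running total after boundary: 68.7619.
Order-1 term: 1/12 · (0.0312500 − 0.100000) = -0.00572917.
After k=1: 68.7561.
Order-2 term: −1/720 · (6.10352e-05 − 0.00200000) = 2.69301e-06.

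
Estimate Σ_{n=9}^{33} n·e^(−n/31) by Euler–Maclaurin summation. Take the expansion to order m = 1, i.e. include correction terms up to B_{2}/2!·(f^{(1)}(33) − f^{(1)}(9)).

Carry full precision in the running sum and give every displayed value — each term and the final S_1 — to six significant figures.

∫_9^33 x·e^(−x/31) dx evaluates to 243.276.
½[f(9) + f(33)] = ½[6.73220 + 11.3815] = 9.05686.
Integral + boundary = 252.333.
Correction k=1: B_{2}/2! · (f^{(1)}(33) − f^{(1)}(9)) = 1/12 · (-0.0222513 − 0.530854) = -0.0460921.

S_1 ≈ 252.287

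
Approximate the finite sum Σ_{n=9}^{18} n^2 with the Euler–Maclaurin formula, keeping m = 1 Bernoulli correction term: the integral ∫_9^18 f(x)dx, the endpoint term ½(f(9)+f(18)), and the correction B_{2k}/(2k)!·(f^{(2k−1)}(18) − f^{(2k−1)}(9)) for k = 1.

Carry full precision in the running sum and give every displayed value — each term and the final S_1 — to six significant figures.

Integral: ∫_9^18 x^2 dx = 1701.00.
Endpoint term: (f(9) + f(18))/2 = (81.0000 + 324.000)/2 = 202.500.
So far: 1903.50.
Order-1 term: 1/12 · (36.0000 − 18.0000) = 1.50000.

S_1 ≈ 1905.00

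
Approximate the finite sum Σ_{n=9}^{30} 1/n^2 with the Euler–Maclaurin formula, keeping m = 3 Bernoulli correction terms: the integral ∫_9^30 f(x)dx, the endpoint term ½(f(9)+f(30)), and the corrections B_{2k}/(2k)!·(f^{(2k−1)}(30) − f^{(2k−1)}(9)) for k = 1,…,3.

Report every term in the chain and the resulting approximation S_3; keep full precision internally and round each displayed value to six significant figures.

S_3 ≈ 0.0847281

The integral term ∫_9^30 1/x^2 dx = 0.0777778.
½[f(9) + f(30)] = ½[0.0123457 + 0.00111111] = 0.00672840.
So far: 0.0845062.
Order-1 term: 1/12 · (-7.40741e-05 − (-0.00274348)) = 0.000222451.
Running total after k=1: 0.0847286.
Order-2 term: −1/720 · (-9.87654e-07 − (-0.000406442)) = -5.63131e-07.
Running total after k=2: 0.0847281.
Order-3 term: 1/30240 · (-3.29218e-08 − (-0.000150534)) = 4.97689e-09.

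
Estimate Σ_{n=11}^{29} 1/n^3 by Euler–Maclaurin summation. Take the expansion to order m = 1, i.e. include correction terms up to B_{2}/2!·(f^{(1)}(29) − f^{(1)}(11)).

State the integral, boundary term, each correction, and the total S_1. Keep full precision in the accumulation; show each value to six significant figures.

S_1 ≈ 0.00395058

The integral term ∫_11^29 1/x^3 dx = 0.00353770.
Boundary: ½(f(11) + f(29)) = ½(0.000751315 + 4.10021e-05) = 0.000396158.
Running total after boundary: 0.00393386.
Order-1 term: 1/12 · (-4.24160e-06 − (-0.000204904)) = 1.67219e-05.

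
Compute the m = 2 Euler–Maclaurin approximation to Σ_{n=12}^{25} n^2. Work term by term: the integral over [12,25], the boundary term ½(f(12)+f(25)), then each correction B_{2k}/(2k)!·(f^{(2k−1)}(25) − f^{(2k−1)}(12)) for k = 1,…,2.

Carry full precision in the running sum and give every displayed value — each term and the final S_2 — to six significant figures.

S_2 ≈ 5019.00

The integral term ∫_12^25 x^2 dx = 4632.33.
½[f(12) + f(25)] = ½[144.000 + 625.000] = 384.500.
Running total after boundary: 5016.83.
Order-1 term: 1/12 · (50.0000 − 24.0000) = 2.16667.
Running total after k=1: 5019.00.
Order-2 term: −1/720 · (0.00000 − 0.00000) = 0.00000.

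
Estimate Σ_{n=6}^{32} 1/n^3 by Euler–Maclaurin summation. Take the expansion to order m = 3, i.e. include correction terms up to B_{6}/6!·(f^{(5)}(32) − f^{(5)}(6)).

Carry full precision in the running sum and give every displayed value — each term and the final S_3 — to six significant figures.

S_3 ≈ 0.0159216

The integral term ∫_6^32 1/x^3 dx = 0.0134006.
Endpoint term: (f(6) + f(32))/2 = (0.00462963 + 3.05176e-05)/2 = 0.00233007.
So far: 0.0157307.
Order-1 term: 1/12 · (-2.86102e-06 − (-0.00231481)) = 0.000192663.
Running total after k=1: 0.0159233.
Order-2 term: −1/720 · (-5.58794e-08 − (-0.00128601)) = -1.78604e-06.
Running total after k=2: 0.0159216.
Order-3 term: 1/30240 · (-2.29193e-09 − (-0.00150034)) = 4.96144e-08.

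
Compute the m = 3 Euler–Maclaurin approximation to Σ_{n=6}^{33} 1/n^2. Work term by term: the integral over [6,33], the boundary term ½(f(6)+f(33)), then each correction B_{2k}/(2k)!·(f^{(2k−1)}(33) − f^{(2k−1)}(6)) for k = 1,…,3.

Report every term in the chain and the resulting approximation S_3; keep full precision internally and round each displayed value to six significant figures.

∫_6^33 1/x^2 dx evaluates to 0.136364.
Boundary: ½(f(6) + f(33)) = ½(0.0277778 + 0.000918274) = 0.0143480.
So far: 0.150712.
Correction k=1: B_{2}/2! · (f^{(1)}(33) − f^{(1)}(6)) = 1/12 · (-5.56529e-05 − (-0.00925926)) = 0.000766967.
Partial sum through k=1: 0.151479.
Correction k=2: B_{4}/4! · (f^{(3)}(33) − f^{(3)}(6)) = −1/720 · (-6.13256e-07 − (-0.00308642)) = -4.28584e-06.
Partial sum through k=2: 0.151474.
Correction k=3: B_{6}/6! · (f^{(5)}(33) − f^{(5)}(6)) = 1/30240 · (-1.68941e-08 − (-0.00257202)) = 8.50529e-08.

S_3 ≈ 0.151474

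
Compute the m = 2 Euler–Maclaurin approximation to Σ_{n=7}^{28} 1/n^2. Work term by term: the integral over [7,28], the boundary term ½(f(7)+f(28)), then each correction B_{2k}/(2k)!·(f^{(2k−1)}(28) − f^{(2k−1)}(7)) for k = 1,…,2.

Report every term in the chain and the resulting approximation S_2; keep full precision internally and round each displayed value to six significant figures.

∫_7^28 1/x^2 dx evaluates to 0.107143.
Endpoint term: (f(7) + f(28))/2 = (0.0204082 + 0.00127551)/2 = 0.0108418.
So far: 0.117985.
Correction k=1: B_{2}/2! · (f^{(1)}(28) − f^{(1)}(7)) = 1/12 · (-9.11079e-05 − (-0.00583090)) = 0.000478316.
After k=1: 0.118463.
Correction k=2: B_{4}/4! · (f^{(3)}(28) − f^{(3)}(7)) = −1/720 · (-1.39451e-06 − (-0.00142798)) = -1.98136e-06.

S_2 ≈ 0.118461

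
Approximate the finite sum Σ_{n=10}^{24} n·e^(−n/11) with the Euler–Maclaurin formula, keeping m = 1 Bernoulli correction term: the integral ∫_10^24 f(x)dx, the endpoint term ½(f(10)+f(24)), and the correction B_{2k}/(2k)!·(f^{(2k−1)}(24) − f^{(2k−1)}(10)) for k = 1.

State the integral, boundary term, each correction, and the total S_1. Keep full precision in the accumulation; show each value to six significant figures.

Integral: ∫_10^24 x·e^(−x/11) dx = 49.6257.
Boundary: ½(f(10) + f(24)) = ½(4.02890 + 2.70807) = 3.36849.
So far: 52.9942.
Correction k=1: B_{2}/2! · (f^{(1)}(24) − f^{(1)}(10)) = 1/12 · (-0.133352 − 0.0366264) = -0.0141649.

S_1 ≈ 52.9801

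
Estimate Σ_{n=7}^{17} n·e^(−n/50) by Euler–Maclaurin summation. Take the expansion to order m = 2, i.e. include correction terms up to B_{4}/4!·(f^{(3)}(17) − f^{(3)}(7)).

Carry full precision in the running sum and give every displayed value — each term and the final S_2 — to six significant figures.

Integral: ∫_7^17 x·e^(−x/50) dx = 93.2404.
Boundary: ½(f(7) + f(17)) = ½(6.08551 + 12.1001) = 9.09280.
So far: 102.333.
Order-1 term: 1/12 · (0.469768 − 0.747648) = -0.0231566.
Running total after k=1: 102.310.
Order-2 term: −1/720 · (0.000757324 − 0.000994546) = 3.29475e-07.

S_2 ≈ 102.310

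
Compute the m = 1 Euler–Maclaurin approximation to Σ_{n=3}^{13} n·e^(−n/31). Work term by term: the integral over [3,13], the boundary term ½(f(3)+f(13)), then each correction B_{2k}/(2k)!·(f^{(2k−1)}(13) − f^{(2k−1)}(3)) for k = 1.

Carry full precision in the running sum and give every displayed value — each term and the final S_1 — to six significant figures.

S_1 ≈ 65.5885

The integral term ∫_3^13 x·e^(−x/31) dx = 59.9898.
Boundary: ½(f(3) + f(13)) = ½(2.72328 + 8.54712) = 5.63520.
Running total after boundary: 65.6250.
Correction k=1: B_{2}/2! · (f^{(1)}(13) − f^{(1)}(3)) = 1/12 · (0.381757 − 0.819913) = -0.0365130.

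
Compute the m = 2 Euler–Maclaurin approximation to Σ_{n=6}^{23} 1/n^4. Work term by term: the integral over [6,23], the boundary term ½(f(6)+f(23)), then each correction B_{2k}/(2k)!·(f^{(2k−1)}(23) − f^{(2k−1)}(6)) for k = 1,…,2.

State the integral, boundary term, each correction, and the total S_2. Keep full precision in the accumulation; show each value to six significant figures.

∫_6^23 1/x^4 dx evaluates to 0.00151581.
Endpoint term: (f(6) + f(23))/2 = (0.000771605 + 3.57346e-06)/2 = 0.000387589.
Integral + boundary = 0.00190340.
k=1: B_{2}/(2)! × [f^{(1)}(23) − f^{(1)}(6)] = 1/12 × (-6.21471e-07 − (-0.000514403)) = 4.28152e-05.
Running total after k=1: 0.00194622.
k=2: B_{4}/(4)! × [f^{(3)}(23) − f^{(3)}(6)] = −1/720 × (-3.52441e-08 − (-0.000428669)) = -5.95325e-07.

S_2 ≈ 0.00194562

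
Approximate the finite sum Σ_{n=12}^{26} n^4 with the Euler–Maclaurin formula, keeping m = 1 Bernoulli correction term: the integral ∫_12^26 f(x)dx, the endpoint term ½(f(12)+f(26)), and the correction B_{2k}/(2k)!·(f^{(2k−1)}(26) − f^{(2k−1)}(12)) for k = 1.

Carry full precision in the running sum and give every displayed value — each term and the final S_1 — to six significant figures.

S_1 ≈ 2.57065e+06

The integral term ∫_12^26 x^4 dx = 2.32651e+06.
Endpoint term: (f(12) + f(26))/2 = (20736.0 + 456976)/2 = 238856.
So far: 2.56536e+06.
Order-1 term: 1/12 · (70304.0 − 6912.00) = 5282.67.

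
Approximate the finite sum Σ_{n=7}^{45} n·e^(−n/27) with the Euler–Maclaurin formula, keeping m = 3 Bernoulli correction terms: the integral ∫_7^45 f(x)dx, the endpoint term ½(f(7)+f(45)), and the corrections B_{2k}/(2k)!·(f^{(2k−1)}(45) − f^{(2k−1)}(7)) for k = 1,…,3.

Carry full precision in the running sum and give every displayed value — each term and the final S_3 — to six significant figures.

S_3 ≈ 348.068

Integral: ∫_7^45 x·e^(−x/27) dx = 341.176.
Endpoint term: (f(7) + f(45))/2 = (5.40136 + 8.49940)/2 = 6.95038.
Running total after boundary: 348.126.
k=1: B_{2}/(2)! × [f^{(1)}(45) − f^{(1)}(7)] = 1/12 × (-0.125917 − 0.571573) = -0.0581241.
After k=1: 348.068.
k=2: B_{4}/(4)! × [f^{(3)}(45) − f^{(3)}(7)] = −1/720 × (0.000345451 − 0.00290099) = 3.54935e-06.
After k=2: 348.068.
k=3: B_{6}/(6)! × [f^{(5)}(45) − f^{(5)}(7)] = 1/30240 × (1.18468e-06 − 6.88329e-06) = -1.88446e-10.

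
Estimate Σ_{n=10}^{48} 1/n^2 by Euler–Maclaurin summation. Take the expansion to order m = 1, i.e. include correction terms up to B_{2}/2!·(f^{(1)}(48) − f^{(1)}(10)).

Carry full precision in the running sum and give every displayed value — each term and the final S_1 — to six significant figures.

S_1 ≈ 0.0845488

The integral term ∫_10^48 1/x^2 dx = 0.0791667.
Endpoint term: (f(10) + f(48))/2 = (0.0100000 + 0.000434028)/2 = 0.00521701.
So far: 0.0843837.
k=1: B_{2}/(2)! × [f^{(1)}(48) − f^{(1)}(10)] = 1/12 × (-1.80845e-05 − (-0.00200000)) = 0.000165160.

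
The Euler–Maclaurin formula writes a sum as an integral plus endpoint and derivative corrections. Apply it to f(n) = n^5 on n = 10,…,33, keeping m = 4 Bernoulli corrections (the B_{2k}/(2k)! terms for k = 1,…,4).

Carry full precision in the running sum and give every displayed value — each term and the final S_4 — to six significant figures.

The integral term ∫_10^33 x^5 dx = 2.15078e+08.
½[f(10) + f(33)] = ½[100000 + 3.91354e+07] = 1.96177e+07.
Integral + boundary = 2.34696e+08.
k=1: B_{2}/(2)! × [f^{(1)}(33) − f^{(1)}(10)] = 1/12 × (5.92960e+06 − 50000.0) = 489967.
After k=1: 2.35186e+08.
k=2: B_{4}/(4)! × [f^{(3)}(33) − f^{(3)}(10)] = −1/720 × (65340.0 − 6000.00) = -82.4167.
After k=2: 2.35186e+08.
k=3: B_{6}/(6)! × [f^{(5)}(33) − f^{(5)}(10)] = 1/30240 × (120.000 − 120.000) = 0.00000.
After k=3: 2.35186e+08.
k=4: B_{8}/(8)! × [f^{(7)}(33) − f^{(7)}(10)] = −1/1209600 × (0.00000 − 0.00000) = 0.00000.

S_4 ≈ 2.35186e+08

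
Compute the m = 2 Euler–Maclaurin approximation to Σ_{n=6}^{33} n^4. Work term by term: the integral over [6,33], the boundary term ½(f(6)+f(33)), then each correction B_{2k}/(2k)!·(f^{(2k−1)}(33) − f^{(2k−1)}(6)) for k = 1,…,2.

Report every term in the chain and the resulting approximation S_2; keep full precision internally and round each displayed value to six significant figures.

Integral: ∫_6^33 x^4 dx = 7.82552e+06.
Endpoint term: (f(6) + f(33))/2 = (1296.00 + 1.18592e+06)/2 = 593608.
Running total after boundary: 8.41913e+06.
Order-1 term: 1/12 · (143748 − 864.000) = 11907.0.
Running total after k=1: 8.43104e+06.
Order-2 term: −1/720 · (792.000 − 144.000) = -0.900000.

S_2 ≈ 8.43104e+06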